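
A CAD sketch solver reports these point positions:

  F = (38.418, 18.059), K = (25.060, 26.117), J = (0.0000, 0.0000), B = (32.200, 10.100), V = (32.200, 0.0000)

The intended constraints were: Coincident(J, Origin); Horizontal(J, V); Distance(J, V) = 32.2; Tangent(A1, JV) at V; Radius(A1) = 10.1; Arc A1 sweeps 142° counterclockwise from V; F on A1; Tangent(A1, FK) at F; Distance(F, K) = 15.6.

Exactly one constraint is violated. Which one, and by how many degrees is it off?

Tangent(A1, FK) at F — off by 6.90°.

J = (0.00, 0.00) ✓; J.y = 0.00, V.y = 0.00 ✓; |JV| = 32.20 ✓; ∠(BV, VJ) = 90.00° ✓; |BV| = 10.10 ✓; bearing(B→F) − bearing(B→V) = 142.0° ✓; |BF| = 10.10 ✓; ∠(BF, FK) = 83.10° ✗; |FK| = 15.60 ✓.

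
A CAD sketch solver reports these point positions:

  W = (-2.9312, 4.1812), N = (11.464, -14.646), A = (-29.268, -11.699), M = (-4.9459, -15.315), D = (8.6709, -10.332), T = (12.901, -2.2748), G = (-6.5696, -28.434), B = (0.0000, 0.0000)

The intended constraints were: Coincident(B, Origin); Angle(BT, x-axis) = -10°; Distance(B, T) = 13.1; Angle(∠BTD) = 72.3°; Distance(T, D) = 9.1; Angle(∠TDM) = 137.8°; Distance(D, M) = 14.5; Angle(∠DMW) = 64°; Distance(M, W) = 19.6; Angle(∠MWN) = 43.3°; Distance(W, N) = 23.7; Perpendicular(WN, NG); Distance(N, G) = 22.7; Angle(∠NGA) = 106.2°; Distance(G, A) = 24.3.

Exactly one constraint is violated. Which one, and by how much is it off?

Distance(G, A) = 24.3 — off by 3.90.

B = (0.00, 0.00) ✓; BT at -10.00° ✓; |BT| = 13.10 ✓; ∠BTD = 72.30° ✓; |TD| = 9.100 ✓; ∠TDM = 137.8° ✓; |DM| = 14.50 ✓; ∠DMW = 64.00° ✓; |MW| = 19.60 ✓; ∠MWN = 43.30° ✓; |WN| = 23.70 ✓; ∠(WN, NG) = 90.00° ✓; |NG| = 22.70 ✓; ∠NGA = 106.2° ✓; |GA| = 28.20 ✗.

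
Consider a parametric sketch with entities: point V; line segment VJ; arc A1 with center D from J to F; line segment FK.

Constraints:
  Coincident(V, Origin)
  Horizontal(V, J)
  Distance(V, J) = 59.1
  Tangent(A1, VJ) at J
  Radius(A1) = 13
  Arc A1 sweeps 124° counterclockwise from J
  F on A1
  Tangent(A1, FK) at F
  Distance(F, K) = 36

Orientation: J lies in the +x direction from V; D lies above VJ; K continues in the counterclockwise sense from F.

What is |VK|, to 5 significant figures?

70.613

On A1, J sits at bearing -90° from D; a 124° counterclockwise sweep puts F at bearing 34°, so F = D + 13.0·(cos 34°, sin 34°) = (69.877, 20.270). Since A1 is tangent to FK there, DF ⟂ FK, so FK runs along (−sin 34°, cos 34°); with |FK| = 36.0, K = (49.747, 50.115). Then |VK| = |K − V| = 70.613.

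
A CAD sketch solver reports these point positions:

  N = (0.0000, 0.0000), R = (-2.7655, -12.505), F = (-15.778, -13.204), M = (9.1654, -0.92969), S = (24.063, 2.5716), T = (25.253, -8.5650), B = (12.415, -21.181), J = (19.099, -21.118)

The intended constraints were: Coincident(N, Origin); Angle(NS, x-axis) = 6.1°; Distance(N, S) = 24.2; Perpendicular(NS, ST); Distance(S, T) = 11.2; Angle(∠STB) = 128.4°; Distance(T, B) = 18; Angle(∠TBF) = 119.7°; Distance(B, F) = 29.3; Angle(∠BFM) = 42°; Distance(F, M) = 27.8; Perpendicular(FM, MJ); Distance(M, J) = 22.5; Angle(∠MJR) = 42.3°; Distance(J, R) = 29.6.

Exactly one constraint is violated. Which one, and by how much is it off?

Distance(J, R) = 29.6 — off by 6.10.

N = (0.00, 0.00) ✓; NS at 6.100° ✓; |NS| = 24.20 ✓; ∠(NS, ST) = 90.00° ✓; |ST| = 11.20 ✓; ∠STB = 128.4° ✓; |TB| = 18.00 ✓; ∠TBF = 119.7° ✓; |BF| = 29.30 ✓; ∠BFM = 42.00° ✓; |FM| = 27.80 ✓; ∠(FM, MJ) = 90.00° ✓; |MJ| = 22.50 ✓; ∠MJR = 42.30° ✓; |JR| = 23.50 ✗.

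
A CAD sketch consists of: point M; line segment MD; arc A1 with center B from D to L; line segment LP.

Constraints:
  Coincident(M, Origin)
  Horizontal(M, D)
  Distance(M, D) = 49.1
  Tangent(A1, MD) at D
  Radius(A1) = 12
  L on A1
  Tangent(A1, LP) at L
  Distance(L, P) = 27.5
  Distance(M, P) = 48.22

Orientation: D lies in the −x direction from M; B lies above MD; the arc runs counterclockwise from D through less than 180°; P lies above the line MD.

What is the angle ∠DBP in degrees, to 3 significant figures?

144°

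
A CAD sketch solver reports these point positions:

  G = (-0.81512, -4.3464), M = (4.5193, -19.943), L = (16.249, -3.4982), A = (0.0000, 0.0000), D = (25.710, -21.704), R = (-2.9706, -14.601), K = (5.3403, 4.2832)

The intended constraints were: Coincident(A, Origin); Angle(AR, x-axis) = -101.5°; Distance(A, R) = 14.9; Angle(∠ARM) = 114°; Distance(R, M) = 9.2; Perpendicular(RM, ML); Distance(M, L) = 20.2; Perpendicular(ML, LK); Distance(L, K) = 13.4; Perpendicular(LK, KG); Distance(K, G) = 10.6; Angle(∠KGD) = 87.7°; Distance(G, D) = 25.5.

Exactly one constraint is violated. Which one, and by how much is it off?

Distance(G, D) = 25.5 — off by 6.20.

A = (0.00, 0.00) ✓; AR at -101.5° ✓; |AR| = 14.90 ✓; ∠ARM = 114.0° ✓; |RM| = 9.200 ✓; ∠(RM, ML) = 90.00° ✓; |ML| = 20.20 ✓; ∠(ML, LK) = 90.00° ✓; |LK| = 13.40 ✓; ∠(LK, KG) = 90.00° ✓; |KG| = 10.60 ✓; ∠KGD = 87.70° ✓; |GD| = 31.70 ✗.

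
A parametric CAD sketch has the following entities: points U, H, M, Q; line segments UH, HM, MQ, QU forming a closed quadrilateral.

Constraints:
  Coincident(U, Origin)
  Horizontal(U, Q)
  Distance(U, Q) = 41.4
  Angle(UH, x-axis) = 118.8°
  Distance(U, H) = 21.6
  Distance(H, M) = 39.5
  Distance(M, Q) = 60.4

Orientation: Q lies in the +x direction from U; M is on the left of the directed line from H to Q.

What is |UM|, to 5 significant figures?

53.296

Checks: |HM| = 39.50 ✓; |MQ| = 60.40 ✓.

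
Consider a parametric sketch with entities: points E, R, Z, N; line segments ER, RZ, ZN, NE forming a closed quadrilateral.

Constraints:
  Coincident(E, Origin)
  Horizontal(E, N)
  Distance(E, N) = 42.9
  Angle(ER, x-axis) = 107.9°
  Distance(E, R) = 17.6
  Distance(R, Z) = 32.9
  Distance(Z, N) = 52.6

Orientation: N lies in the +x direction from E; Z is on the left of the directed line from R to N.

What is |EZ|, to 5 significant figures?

45.695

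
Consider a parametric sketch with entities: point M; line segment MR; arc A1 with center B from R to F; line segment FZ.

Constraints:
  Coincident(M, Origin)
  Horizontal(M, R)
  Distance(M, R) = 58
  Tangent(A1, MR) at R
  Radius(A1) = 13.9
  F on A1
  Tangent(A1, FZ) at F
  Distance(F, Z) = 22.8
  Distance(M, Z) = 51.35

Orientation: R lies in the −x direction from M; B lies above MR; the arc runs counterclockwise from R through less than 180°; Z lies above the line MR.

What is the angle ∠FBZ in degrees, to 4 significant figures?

58.63°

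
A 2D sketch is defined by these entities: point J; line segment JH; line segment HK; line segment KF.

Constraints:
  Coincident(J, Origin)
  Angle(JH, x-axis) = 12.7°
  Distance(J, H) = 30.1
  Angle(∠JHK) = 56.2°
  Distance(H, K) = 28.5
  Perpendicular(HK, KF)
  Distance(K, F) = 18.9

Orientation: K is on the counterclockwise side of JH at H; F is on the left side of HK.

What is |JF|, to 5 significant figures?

13.250

J is at the origin; JH runs at 12.7° with length 30.1, so H = 30.1·(cos 12.7°, sin 12.7°) = (29.364, 6.6174). ∠JHK = 56.2°, so HK runs at 12.7° + (180° − 56.2°) = 136.50° from the x-axis; with |HK| = 28.5, K = H + 28.5·(cos 136.50°, sin 136.50°) = (8.6904, 26.235). HK is perpendicular to KF; with |KF| = 18.9 on the left of HK, F = K + 18.9·(-0.68835, -0.72537) = (-4.3195, 12.526). Then |JF| = |F − J| = 13.250.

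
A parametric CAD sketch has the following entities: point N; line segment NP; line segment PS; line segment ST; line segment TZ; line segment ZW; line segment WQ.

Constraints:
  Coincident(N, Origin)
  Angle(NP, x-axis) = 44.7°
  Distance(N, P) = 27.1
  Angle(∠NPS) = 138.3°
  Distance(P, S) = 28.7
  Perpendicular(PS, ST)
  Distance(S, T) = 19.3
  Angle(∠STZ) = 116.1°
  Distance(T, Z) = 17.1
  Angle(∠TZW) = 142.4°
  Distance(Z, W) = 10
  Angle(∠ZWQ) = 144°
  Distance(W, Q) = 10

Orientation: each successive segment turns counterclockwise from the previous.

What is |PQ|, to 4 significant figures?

17.75

∠TZW = 142.4° gives ZW at -82.10° from the x-axis; with |ZW| = 10.0, W = (-5.295, 24.16). ∠ZWQ = 144.0° gives WQ at -46.10° from the x-axis; with |WQ| = 10.0, Q = (1.639, 16.95). Then |PQ| = |Q − P| = 17.75.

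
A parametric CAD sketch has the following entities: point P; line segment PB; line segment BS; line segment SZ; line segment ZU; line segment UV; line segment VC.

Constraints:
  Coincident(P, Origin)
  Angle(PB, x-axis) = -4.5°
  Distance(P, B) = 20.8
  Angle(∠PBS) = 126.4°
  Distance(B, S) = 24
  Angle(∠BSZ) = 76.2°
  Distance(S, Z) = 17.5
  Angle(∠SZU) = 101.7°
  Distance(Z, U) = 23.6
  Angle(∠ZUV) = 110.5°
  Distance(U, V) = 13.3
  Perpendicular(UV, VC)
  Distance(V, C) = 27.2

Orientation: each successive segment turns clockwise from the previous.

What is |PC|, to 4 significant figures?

37.25

∠ZUV = 110.5° gives UV at 50.30° from the x-axis; with |UV| = 13.3, V = (13.55, 3.268). The perpendicularity gives VC at right angles to UV, so VC runs at -39.70°; with |VC| = 27.2, C = (34.48, -14.11). Then |PC| = |C − P| = 37.25.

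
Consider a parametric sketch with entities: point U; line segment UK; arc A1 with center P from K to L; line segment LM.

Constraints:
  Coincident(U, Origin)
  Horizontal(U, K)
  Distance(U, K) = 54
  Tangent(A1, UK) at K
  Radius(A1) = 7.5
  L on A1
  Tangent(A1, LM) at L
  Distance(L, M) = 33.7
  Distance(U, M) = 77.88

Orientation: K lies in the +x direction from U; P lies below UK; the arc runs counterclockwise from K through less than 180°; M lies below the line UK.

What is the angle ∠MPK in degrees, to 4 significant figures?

157.6°

Checks: |PL| = 7.500 ✓; ∠(PL, LM) = 90.00° ✓; |LM| = 33.70 ✓; |UM| = 77.88 ✓.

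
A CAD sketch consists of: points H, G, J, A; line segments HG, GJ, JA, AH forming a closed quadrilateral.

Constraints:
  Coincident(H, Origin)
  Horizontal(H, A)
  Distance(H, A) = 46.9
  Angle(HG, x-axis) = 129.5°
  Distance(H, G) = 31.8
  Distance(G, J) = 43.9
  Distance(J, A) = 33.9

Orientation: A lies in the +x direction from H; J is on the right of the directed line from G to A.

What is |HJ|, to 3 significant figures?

13.8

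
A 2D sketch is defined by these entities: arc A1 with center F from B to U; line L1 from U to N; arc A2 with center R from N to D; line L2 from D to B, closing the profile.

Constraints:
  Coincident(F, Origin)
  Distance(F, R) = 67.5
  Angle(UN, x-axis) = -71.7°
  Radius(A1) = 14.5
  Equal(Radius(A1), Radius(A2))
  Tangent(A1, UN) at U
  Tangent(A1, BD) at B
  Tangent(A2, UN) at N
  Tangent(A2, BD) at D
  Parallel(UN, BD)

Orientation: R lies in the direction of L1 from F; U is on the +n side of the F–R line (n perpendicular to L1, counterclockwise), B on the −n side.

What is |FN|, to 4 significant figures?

69.04

The slot axis is L1's direction at -71.7°, so u = (cos -71.7°, sin -71.7°) = (0.3140, -0.9494) and n = (−sin -71.7°, cos -71.7°) = (0.9494, 0.3140). F is at the origin and R lies 67.5 along u from F, so R = 67.5·u = (21.19, -64.09). Tangency of A1 to both parallel lines with radius 14.5 puts U and B at F ± 14.5·n: U = (13.77, 4.553), B = (-13.77, -4.553). Equal radii place N and D the same way about R: N = R + 14.5·n = (34.96, -59.53), D = R − 14.5·n = (7.428, -68.64). Then |FN| = |N − F| = 69.04.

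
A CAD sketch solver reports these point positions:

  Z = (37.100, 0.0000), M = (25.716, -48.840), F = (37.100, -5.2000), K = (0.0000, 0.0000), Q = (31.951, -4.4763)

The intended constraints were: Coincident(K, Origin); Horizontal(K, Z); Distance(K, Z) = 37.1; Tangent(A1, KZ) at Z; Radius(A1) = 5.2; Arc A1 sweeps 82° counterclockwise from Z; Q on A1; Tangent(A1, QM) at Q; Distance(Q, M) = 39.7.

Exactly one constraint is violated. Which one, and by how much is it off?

Distance(Q, M) = 39.7 — off by 5.10.

K = (0.00, 0.00) ✓; K.y = 0.00, Z.y = 0.00 ✓; |KZ| = 37.10 ✓; ∠(FZ, ZK) = 90.00° ✓; |FZ| = 5.200 ✓; bearing(F→Q) − bearing(F→Z) = 82.00° ✓; |FQ| = 5.200 ✓; ∠(FQ, QM) = 90.00° ✓; |QM| = 44.80 ✗.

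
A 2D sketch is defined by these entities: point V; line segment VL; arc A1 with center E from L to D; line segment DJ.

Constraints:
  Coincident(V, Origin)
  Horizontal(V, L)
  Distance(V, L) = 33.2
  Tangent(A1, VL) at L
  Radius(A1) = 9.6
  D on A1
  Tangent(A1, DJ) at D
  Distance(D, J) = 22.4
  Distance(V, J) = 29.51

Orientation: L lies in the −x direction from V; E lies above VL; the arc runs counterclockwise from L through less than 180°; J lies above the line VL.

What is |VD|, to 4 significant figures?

25.15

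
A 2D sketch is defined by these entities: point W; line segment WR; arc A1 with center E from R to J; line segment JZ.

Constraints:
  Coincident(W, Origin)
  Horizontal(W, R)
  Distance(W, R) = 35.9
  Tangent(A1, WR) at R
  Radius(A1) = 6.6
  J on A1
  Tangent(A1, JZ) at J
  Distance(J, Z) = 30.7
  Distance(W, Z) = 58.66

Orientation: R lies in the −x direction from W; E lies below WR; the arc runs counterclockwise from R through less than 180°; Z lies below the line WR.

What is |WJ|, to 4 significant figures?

42.85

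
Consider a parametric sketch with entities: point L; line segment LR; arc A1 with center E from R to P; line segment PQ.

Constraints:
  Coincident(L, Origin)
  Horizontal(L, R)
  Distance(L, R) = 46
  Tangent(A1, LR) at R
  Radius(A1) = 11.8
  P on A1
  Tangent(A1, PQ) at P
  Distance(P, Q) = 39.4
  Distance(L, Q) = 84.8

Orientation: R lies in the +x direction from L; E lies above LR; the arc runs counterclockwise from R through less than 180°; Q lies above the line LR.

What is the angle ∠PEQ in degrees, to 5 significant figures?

73.327°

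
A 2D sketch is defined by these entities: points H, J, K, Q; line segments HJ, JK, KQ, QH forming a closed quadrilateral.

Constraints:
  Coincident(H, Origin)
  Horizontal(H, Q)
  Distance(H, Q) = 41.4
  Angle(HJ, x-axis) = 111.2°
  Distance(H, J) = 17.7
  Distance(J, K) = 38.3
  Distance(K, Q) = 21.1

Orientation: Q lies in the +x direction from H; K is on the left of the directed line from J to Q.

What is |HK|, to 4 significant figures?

36.97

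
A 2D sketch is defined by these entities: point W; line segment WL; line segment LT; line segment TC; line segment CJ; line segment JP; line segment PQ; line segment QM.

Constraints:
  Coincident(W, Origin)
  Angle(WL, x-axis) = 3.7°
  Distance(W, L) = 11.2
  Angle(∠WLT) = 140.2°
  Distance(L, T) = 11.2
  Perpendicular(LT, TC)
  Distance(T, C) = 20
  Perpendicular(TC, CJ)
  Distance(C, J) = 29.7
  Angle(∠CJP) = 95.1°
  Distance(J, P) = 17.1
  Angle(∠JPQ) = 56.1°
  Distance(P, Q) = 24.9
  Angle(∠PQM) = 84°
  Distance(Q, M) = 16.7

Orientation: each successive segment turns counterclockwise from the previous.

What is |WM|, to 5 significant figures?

21.525

W is at the origin; WL runs at 3.7° with length 11.2, so L = (11.177, 0.72276). ∠WLT = 140.2° gives LT at 43.500° from the x-axis; with |LT| = 11.2, T = (19.301, 8.4323). The perpendicularity gives TC at right angles to LT, so TC runs at 133.50°; with |TC| = 20.0, C = (5.5338, 22.940). The perpendicularity gives CJ at right angles to TC, so CJ runs at -136.50°; with |CJ| = 29.7, J = (-16.010, 2.4957). ∠CJP = 95.1° gives JP at -51.600° from the x-axis; with |JP| = 17.1, P = (-5.3882, -10.905). ∠JPQ = 56.1° gives PQ at 72.300° from the x-axis; with |PQ| = 24.9, Q = (2.1822, 12.816). ∠PQM = 84.0° gives QM at 168.30° from the x-axis; with |QM| = 16.7, M = (-14.171, 16.202). Then |WM| = |M − W| = 21.525.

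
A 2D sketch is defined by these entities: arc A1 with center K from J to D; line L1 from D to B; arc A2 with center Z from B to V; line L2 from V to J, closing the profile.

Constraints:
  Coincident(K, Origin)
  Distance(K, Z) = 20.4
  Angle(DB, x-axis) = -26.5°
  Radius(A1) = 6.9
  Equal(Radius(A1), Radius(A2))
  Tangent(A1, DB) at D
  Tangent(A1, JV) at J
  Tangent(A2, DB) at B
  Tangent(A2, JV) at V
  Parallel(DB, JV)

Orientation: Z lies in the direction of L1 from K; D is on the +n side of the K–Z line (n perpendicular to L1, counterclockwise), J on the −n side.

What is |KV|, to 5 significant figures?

21.535

The slot axis is L1's direction at -26.5°, so u = (cos -26.5°, sin -26.5°) = (0.89493, -0.44620) and n = (−sin -26.5°, cos -26.5°) = (0.44620, 0.89493). K is at the origin and Z lies 20.4 along u from K, so Z = 20.4·u = (18.257, -9.1024). Tangency of A1 to both parallel lines with radius 6.9 puts D and J at K ± 6.9·n: D = (3.0788, 6.1750), J = (-3.0788, -6.1750). Equal radii place B and V the same way about Z: B = Z + 6.9·n = (21.335, -2.9274), V = Z − 6.9·n = (15.178, -15.277). Then |KV| = |V − K| = 21.535.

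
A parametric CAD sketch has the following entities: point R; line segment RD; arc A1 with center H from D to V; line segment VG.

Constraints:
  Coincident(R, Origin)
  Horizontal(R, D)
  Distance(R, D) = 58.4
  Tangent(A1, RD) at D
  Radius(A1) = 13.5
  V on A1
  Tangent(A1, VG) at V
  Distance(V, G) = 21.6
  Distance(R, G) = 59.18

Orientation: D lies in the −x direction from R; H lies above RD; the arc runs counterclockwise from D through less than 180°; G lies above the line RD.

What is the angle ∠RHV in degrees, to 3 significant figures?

18.0°

Checks: |HV| = 13.50 ✓; ∠(HV, VG) = 90.00° ✓; |VG| = 21.60 ✓; |RG| = 59.18 ✓.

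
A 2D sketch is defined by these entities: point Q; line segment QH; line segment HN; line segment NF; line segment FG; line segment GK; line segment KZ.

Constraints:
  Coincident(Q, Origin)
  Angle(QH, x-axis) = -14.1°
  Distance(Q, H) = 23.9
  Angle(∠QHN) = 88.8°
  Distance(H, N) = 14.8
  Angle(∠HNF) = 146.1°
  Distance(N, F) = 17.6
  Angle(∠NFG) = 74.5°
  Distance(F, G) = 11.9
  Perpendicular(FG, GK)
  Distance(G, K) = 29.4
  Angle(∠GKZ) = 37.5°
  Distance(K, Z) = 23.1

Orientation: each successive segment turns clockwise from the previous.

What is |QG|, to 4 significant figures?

20.86

Q is at the origin; QH runs at -14.1° with length 23.9, so H = (23.18, -5.822). ∠QHN = 88.8° gives HN at -105.3° from the x-axis; with |HN| = 14.8, N = (19.27, -20.10). ∠HNF = 146.1° gives NF at -139.2° from the x-axis; with |NF| = 17.6, F = (5.952, -31.60). ∠NFG = 74.5° gives FG at 115.3° from the x-axis; with |FG| = 11.9, G = (0.8659, -20.84). Then |QG| = |G − Q| = 20.86.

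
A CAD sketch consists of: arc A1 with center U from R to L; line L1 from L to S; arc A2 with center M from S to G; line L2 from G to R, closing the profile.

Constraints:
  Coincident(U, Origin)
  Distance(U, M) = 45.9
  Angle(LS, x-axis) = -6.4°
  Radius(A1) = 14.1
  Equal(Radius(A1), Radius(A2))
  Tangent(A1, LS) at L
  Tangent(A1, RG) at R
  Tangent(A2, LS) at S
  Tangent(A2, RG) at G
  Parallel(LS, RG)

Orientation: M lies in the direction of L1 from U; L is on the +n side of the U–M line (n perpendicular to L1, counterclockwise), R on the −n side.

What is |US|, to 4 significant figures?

48.02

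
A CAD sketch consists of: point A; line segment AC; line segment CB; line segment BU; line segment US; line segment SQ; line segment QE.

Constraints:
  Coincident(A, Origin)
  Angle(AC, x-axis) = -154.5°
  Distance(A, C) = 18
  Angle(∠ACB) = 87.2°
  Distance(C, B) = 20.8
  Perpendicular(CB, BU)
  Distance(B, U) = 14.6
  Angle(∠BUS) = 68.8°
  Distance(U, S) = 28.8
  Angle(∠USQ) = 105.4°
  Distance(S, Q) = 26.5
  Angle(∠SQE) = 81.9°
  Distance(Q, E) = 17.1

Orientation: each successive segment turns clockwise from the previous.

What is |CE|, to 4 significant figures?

22.39

A is at the origin; AC runs at -154.5° with length 18.0, so C = (-16.25, -7.749). ∠ACB = 87.2° gives CB at 112.7° from the x-axis; with |CB| = 20.8, B = (-24.27, 11.44). CB is perpendicular to BU, so BU runs at 22.70°; with |BU| = 14.6, U = (-10.80, 17.07). ∠BUS = 68.8° gives US at -88.50° from the x-axis; with |US| = 28.8, S = (-10.05, -11.72). ∠USQ = 105.4° gives SQ at -163.1° from the x-axis; with |SQ| = 26.5, Q = (-35.41, -19.42). ∠SQE = 81.9° gives QE at 98.80° from the x-axis; with |QE| = 17.1, E = (-38.02, -2.521). Then |CE| = |E − C| = 22.39.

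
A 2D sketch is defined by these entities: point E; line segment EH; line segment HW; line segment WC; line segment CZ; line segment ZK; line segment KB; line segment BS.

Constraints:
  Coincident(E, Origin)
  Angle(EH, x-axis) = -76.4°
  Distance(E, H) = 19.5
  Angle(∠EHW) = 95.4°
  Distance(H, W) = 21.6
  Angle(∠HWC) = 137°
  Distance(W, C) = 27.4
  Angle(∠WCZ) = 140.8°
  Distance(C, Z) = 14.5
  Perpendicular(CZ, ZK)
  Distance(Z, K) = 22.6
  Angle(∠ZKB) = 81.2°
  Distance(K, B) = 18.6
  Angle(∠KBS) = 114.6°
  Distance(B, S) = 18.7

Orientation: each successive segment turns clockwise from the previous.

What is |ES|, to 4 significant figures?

41.58

∠ZKB = 81.2° gives KB at -72.00° from the x-axis; with |KB| = 18.6, B = (-21.49, -9.398). ∠KBS = 114.6° gives BS at -137.4° from the x-axis; with |BS| = 18.7, S = (-35.25, -22.06). Then |ES| = |S − E| = 41.58.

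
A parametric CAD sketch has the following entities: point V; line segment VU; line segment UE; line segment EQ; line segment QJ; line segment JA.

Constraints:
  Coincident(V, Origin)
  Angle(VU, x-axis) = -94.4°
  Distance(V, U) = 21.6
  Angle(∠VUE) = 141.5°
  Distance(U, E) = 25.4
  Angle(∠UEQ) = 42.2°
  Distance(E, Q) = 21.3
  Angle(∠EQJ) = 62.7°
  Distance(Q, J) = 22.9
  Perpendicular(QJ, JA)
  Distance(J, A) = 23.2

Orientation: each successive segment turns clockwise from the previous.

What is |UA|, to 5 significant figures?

29.564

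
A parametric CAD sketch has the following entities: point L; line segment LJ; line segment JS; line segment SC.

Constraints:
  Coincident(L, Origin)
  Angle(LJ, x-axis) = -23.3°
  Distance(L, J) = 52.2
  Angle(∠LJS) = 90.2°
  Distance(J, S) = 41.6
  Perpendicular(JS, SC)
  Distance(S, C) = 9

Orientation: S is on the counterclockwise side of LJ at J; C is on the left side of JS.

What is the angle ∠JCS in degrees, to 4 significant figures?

77.79°

L is at the origin; LJ runs at -23.3° with length 52.2, so J = 52.2·(cos -23.3°, sin -23.3°) = (47.94, -20.65). ∠LJS = 90.2°, so JS runs at -23.3° + (180° − 90.2°) = 66.50° from the x-axis; with |JS| = 41.6, S = J + 41.6·(cos 66.50°, sin 66.50°) = (64.53, 17.50). JS is perpendicular to SC; with |SC| = 9.0 on the left of JS, C = S + 9.0·(-0.9171, 0.3987) = (56.28, 21.09). Then cos ∠JCS = CJ·CS / (|CJ||CS|), giving 77.79°.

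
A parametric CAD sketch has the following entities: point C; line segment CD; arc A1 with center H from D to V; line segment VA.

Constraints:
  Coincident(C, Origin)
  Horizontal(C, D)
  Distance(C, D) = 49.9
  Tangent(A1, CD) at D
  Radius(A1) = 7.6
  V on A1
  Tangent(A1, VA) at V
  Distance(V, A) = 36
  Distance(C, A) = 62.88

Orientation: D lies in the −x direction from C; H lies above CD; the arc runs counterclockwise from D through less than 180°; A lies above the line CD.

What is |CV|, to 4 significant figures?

43.09

Checks: ∠(HD, DC) = 90.00° ✓; |HD| = 7.600 ✓; |HV| = 7.600 ✓; ∠(HV, VA) = 90.00° ✓; |VA| = 36.00 ✓; |CA| = 62.88 ✓.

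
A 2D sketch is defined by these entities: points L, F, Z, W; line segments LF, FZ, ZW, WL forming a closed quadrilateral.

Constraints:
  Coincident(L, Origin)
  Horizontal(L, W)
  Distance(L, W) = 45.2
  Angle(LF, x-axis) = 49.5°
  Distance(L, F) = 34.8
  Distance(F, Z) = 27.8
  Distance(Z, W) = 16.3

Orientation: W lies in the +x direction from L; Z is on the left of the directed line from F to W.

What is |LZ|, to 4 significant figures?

50.93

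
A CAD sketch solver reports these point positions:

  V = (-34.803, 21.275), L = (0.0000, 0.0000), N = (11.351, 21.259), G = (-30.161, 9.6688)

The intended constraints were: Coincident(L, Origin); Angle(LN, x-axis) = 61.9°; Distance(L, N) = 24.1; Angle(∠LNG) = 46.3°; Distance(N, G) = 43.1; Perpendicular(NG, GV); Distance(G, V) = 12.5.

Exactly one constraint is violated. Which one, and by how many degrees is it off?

Perpendicular(NG, GV) — off by 6.20°.

L = (0.00, 0.00) ✓; LN at 61.90° ✓; |LN| = 24.10 ✓; ∠LNG = 46.30° ✓; |NG| = 43.10 ✓; ∠(NG, GV) = 83.80° ✗; |GV| = 12.50 ✓.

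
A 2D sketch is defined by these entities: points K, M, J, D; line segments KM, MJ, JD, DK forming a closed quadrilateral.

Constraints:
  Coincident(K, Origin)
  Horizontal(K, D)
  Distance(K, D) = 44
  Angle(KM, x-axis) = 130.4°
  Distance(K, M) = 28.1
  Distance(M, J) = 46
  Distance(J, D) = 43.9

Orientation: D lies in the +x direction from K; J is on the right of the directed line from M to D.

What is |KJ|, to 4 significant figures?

19.21

K is at the origin; KD is horizontal with |KD| = 44.0 and D in +x, so D = (44.0, 0). KM runs at 130.4° with |KM| = 28.1, so M = (-18.21, 21.40). J is determined by |MJ| = 46.0 and |JD| = 43.9 together: it lies at the intersection of circle(M, 46.0) and circle(D, 43.9). With |MD| = 65.79, the foot of the radical line on MD is 34.33 from M and the perpendicular offset is √(46.0² − 34.33²) = 30.62. Taking the right-of-MD solution: J = (4.292, -18.72).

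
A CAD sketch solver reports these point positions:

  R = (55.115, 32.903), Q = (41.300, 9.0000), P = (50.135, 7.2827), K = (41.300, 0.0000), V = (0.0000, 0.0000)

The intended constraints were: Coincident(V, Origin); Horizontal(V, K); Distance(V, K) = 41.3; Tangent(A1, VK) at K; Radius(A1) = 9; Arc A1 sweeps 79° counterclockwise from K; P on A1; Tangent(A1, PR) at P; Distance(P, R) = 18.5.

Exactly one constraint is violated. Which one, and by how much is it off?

Distance(P, R) = 18.5 — off by 7.60.

V = (0.00, 0.00) ✓; V.y = 0.00, K.y = 0.00 ✓; |VK| = 41.30 ✓; ∠(QK, KV) = 90.00° ✓; |QK| = 9.000 ✓; bearing(Q→P) − bearing(Q→K) = 79.00° ✓; |QP| = 9.000 ✓; ∠(QP, PR) = 90.00° ✓; |PR| = 26.10 ✗.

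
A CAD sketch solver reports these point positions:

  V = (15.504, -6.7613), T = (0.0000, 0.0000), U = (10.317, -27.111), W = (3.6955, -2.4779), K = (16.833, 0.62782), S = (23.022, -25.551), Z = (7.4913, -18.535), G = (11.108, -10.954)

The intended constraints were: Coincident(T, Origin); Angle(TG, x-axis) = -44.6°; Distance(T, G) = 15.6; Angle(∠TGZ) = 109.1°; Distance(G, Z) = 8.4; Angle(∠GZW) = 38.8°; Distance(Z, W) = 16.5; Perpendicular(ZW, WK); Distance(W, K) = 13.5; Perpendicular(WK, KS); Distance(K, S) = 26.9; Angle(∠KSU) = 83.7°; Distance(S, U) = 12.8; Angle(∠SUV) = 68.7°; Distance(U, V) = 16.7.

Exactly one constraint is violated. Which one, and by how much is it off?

Distance(U, V) = 16.7 — off by 4.30.

T = (0.00, 0.00) ✓; TG at -44.60° ✓; |TG| = 15.60 ✓; ∠TGZ = 109.1° ✓; |GZ| = 8.400 ✓; ∠GZW = 38.80° ✓; |ZW| = 16.50 ✓; ∠(ZW, WK) = 90.00° ✓; |WK| = 13.50 ✓; ∠(WK, KS) = 90.00° ✓; |KS| = 26.90 ✓; ∠KSU = 83.70° ✓; |SU| = 12.80 ✓; ∠SUV = 68.70° ✓; |UV| = 21.00 ✗.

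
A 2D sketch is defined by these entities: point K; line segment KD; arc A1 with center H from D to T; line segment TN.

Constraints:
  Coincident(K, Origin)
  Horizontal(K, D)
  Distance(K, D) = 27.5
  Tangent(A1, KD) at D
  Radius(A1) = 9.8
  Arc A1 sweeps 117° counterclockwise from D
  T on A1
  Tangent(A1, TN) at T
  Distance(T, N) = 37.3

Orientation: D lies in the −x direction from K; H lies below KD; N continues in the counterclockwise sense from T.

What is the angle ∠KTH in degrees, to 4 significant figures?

5.531°

K is at the origin; KD is horizontal with |KD| = 27.5 and D on the −x side, so D = (-27.50, 0.000). The tangent condition forces HD to be normal to KD, so H = D + (0, -9.8) = (-27.50, -9.800). On A1, D sits at bearing 90° from H; a 117° counterclockwise sweep puts T at bearing 207°, so T = H + 9.8·(cos 207°, sin 207°) = (-36.23, -14.25). Then cos ∠KTH = TK·TH / (|TK||TH|), giving 5.531°.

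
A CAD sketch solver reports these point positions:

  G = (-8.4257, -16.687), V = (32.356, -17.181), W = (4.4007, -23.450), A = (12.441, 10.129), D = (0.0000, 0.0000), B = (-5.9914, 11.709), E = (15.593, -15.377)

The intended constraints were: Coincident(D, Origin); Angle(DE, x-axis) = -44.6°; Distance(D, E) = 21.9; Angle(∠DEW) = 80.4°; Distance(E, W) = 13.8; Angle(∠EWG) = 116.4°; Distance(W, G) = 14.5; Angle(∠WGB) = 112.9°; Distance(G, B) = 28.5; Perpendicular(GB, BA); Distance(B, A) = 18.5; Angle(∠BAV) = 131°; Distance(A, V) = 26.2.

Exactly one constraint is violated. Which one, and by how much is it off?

Distance(A, V) = 26.2 — off by 7.60.

D = (0.00, 0.00) ✓; DE at -44.60° ✓; |DE| = 21.90 ✓; ∠DEW = 80.40° ✓; |EW| = 13.80 ✓; ∠EWG = 116.4° ✓; |WG| = 14.50 ✓; ∠WGB = 112.9° ✓; |GB| = 28.50 ✓; ∠(GB, BA) = 90.00° ✓; |BA| = 18.50 ✓; ∠BAV = 131.0° ✓; |AV| = 33.80 ✗.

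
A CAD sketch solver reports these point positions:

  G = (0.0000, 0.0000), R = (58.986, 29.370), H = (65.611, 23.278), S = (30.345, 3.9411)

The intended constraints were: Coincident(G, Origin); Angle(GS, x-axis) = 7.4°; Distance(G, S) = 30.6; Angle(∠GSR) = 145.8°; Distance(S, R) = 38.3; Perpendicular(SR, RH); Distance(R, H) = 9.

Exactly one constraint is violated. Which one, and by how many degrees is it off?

Perpendicular(SR, RH) — off by 5.80°.

G = (0.00, 0.00) ✓; GS at 7.400° ✓; |GS| = 30.60 ✓; ∠GSR = 145.8° ✓; |SR| = 38.30 ✓; ∠(SR, RH) = 84.20° ✗; |RH| = 9.000 ✓.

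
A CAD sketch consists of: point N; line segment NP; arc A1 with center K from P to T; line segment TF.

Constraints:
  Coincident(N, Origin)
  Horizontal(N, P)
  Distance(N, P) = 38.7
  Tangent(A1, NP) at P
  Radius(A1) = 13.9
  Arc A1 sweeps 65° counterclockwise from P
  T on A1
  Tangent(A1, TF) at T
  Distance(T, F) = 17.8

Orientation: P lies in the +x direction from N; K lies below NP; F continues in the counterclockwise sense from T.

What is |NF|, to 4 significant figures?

30.48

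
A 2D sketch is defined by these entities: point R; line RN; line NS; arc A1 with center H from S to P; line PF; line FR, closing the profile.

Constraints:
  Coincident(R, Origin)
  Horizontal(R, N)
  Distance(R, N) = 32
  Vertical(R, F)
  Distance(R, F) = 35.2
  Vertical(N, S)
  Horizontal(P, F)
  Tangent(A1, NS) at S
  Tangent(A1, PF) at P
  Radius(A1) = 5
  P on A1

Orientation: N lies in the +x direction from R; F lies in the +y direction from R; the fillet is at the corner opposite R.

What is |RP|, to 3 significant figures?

44.4

R is at the origin; R and N share the same y with |RN| = 32.0 and N on the +x side, so N = (32.0, 0.00). RF is vertical with |RF| = 35.2 and F on the +y side, so F = (0.00, 35.2). The virtual corner opposite R is at (32.0, 35.2). The tangent condition forces HS to be normal to NS and the tangent condition forces HP to be normal to PF, with radius 5.0, so the center H sits 5.0 in from both sides at H = (27.0, 30.2). That places the tangent points at S = (32.0, 30.2) on NS and P = (27.0, 35.2) on PF. Then |RP| = |P − R| = 44.4.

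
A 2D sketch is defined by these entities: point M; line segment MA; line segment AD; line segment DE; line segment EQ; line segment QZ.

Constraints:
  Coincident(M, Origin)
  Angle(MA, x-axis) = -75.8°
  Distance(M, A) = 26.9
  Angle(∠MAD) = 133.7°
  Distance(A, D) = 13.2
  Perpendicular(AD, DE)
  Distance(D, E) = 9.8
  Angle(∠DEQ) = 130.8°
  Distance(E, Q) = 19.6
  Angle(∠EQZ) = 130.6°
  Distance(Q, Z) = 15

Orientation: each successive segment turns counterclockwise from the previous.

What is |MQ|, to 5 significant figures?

17.240

M is at the origin; MA runs at -75.8° with length 26.9, so A = (6.5988, -26.078). ∠MAD = 133.7° gives AD at -29.500° from the x-axis; with |AD| = 13.2, D = (18.087, -32.578). AD is perpendicular to DE, so DE runs at 60.500°; with |DE| = 9.8, E = (22.913, -24.049). ∠DEQ = 130.8° gives EQ at 109.70° from the x-axis; with |EQ| = 19.6, Q = (16.306, -5.5958). Then |MQ| = |Q − M| = 17.240.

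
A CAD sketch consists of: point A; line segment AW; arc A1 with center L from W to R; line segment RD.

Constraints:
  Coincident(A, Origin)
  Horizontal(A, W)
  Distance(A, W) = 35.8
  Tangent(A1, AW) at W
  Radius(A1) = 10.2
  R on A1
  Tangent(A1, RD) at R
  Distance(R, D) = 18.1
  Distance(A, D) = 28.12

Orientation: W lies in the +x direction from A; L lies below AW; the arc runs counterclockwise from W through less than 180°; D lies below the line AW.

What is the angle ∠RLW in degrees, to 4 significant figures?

61.92°

Checks: |AW| = 35.80 ✓; |LW| = 10.20 ✓; |LR| = 10.20 ✓; ∠(LR, RD) = 90.00° ✓; |RD| = 18.10 ✓; |AD| = 28.12 ✓.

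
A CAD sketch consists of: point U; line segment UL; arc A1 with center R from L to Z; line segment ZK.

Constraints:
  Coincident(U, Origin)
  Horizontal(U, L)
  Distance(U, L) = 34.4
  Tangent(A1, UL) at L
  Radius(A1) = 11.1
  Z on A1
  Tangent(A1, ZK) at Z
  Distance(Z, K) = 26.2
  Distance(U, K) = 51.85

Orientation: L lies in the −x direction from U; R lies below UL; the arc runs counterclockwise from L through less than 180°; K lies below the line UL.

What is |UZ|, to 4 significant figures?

47.19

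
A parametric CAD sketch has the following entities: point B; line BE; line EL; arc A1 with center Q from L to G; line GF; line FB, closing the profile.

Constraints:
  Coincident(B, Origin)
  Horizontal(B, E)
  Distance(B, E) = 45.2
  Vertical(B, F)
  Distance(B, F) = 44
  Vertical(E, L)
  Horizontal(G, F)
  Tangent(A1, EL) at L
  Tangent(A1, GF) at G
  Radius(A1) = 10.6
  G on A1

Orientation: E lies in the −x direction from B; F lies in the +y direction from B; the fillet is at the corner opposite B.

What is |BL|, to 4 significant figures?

56.20

The virtual corner opposite B is at (-45.20, 44.00). Since A1 is tangent to EL there, QL ⟂ EL and tangency of A1 to GF means the radius QG is perpendicular to GF, with radius 10.6, so the center Q sits 10.6 in from both sides at Q = (-34.60, 33.40). That places the tangent points at L = (-45.20, 33.40) on EL and G = (-34.60, 44.00) on GF. Then |BL| = |L − B| = 56.20.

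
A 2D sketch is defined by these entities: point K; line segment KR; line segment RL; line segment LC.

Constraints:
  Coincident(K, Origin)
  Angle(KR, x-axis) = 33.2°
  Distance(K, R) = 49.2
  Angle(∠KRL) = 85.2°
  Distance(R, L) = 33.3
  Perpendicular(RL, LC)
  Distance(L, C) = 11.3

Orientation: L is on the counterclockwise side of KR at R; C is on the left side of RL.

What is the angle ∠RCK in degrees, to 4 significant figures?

71.02°

K is at the origin; KR runs at 33.2° with length 49.2, so R = 49.2·(cos 33.2°, sin 33.2°) = (41.17, 26.94). ∠KRL = 85.2°, so RL runs at 33.2° + (180° − 85.2°) = 128.0° from the x-axis; with |RL| = 33.3, L = R + 33.3·(cos 128.0°, sin 128.0°) = (20.67, 53.18). The perpendicularity gives LC at right angles to RL; with |LC| = 11.3 on the left of RL, C = L + 11.3·(-0.7880, -0.6157) = (11.76, 46.22). Then cos ∠RCK = CR·CK / (|CR||CK|), giving 71.02°.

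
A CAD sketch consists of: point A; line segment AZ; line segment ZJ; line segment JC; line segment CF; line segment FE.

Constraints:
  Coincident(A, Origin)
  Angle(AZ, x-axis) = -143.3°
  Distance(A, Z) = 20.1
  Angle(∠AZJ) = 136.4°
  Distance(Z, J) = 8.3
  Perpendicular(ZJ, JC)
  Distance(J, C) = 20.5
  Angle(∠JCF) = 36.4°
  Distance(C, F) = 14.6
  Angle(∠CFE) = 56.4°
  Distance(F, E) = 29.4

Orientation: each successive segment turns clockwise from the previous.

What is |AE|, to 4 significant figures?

44.05

A is at the origin; AZ runs at -143.3° with length 20.1, so Z = (-16.12, -12.01). ∠AZJ = 136.4° gives ZJ at 173.1° from the x-axis; with |ZJ| = 8.3, J = (-24.36, -11.02). ZJ ⟂ JC, so JC runs at 83.10°; with |JC| = 20.5, C = (-21.89, 9.336). ∠JCF = 36.4° gives CF at -60.50° from the x-axis; with |CF| = 14.6, F = (-14.70, -3.371). ∠CFE = 56.4° gives FE at 175.9° from the x-axis; with |FE| = 29.4, E = (-44.03, -1.269). Then |AE| = |E − A| = 44.05.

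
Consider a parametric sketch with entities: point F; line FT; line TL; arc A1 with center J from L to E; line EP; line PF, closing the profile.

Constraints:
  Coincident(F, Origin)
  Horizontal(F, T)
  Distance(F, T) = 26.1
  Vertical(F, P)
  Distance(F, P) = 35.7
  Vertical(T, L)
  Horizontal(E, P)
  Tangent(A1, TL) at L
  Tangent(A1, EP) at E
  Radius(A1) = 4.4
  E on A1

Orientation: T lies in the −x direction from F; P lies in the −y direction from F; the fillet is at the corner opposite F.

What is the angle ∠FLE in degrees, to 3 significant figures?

95.2°

The virtual corner opposite F is at (-26.1, -35.7). Since A1 is tangent to TL there, JL ⟂ TL and A1 meets EP tangentially, so JE is at right angles to EP, with radius 4.4, so the center J sits 4.4 in from both sides at J = (-21.7, -31.3). That places the tangent points at L = (-26.1, -31.3) on TL and E = (-21.7, -35.7) on EP. Then cos ∠FLE = LF·LE / (|LF||LE|), giving 95.2°.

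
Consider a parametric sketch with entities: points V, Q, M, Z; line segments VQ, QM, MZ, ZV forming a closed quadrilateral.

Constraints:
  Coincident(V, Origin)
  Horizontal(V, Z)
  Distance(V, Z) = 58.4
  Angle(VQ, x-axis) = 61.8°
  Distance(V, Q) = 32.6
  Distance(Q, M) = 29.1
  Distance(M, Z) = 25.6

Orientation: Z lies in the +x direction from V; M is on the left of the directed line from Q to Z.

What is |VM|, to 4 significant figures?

48.08

V is at the origin; V and Z share the same y with |VZ| = 58.4 and Z in +x, so Z = (58.4, 0). VQ runs at 61.8° with |VQ| = 32.6, so Q = (15.41, 28.73). M is determined by |QM| = 29.1 and |MZ| = 25.6 together: it lies at the intersection of circle(Q, 29.1) and circle(Z, 25.6). With |QZ| = 51.71, the foot of the radical line on QZ is 27.71 from Q and the perpendicular offset is √(29.1² − 27.71²) = 8.897. Taking the left-of-QZ solution: M = (43.38, 20.73).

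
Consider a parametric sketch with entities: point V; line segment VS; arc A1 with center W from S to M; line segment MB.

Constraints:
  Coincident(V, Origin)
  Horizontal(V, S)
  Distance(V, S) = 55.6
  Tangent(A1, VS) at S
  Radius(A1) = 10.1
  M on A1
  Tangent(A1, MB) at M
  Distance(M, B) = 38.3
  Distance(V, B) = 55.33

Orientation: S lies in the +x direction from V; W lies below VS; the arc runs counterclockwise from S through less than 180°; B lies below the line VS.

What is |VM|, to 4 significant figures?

46.52

Checks: |WM| = 10.10 ✓; ∠(WM, MB) = 90.00° ✓; |MB| = 38.30 ✓; |VB| = 55.33 ✓.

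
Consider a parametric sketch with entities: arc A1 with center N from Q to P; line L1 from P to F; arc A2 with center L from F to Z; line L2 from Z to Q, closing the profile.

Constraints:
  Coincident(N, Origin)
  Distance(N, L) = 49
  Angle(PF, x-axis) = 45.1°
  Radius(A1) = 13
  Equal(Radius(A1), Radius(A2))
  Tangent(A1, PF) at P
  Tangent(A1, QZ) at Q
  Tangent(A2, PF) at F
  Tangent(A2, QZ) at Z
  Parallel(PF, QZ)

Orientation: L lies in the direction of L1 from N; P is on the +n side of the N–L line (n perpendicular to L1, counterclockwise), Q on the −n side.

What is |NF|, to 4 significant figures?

50.70

Tangency of A1 to both parallel lines with radius 13.0 puts P and Q at N ± 13.0·n: P = (-9.208, 9.176), Q = (9.208, -9.176). Equal radii place F and Z the same way about L: F = L + 13.0·n = (25.38, 43.88), Z = L − 13.0·n = (43.80, 25.53). Then |NF| = |F − N| = 50.70.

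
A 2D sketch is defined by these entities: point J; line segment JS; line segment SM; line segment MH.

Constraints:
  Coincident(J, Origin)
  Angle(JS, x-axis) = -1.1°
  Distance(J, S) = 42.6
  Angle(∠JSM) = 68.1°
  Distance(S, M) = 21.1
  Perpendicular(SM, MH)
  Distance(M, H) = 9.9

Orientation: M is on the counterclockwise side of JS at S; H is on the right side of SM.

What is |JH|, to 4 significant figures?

49.70

J is at the origin; JS runs at -1.1° with length 42.6, so S = 42.6·(cos -1.1°, sin -1.1°) = (42.59, -0.8178). ∠JSM = 68.1°, so SM runs at -1.1° + (180° − 68.1°) = 110.8° from the x-axis; with |SM| = 21.1, M = S + 21.1·(cos 110.8°, sin 110.8°) = (35.10, 18.91). The perpendicularity gives MH at right angles to SM; with |MH| = 9.9 on the right of SM, H = M + 9.9·(0.9348, 0.3551) = (44.35, 22.42). Then |JH| = |H − J| = 49.70.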